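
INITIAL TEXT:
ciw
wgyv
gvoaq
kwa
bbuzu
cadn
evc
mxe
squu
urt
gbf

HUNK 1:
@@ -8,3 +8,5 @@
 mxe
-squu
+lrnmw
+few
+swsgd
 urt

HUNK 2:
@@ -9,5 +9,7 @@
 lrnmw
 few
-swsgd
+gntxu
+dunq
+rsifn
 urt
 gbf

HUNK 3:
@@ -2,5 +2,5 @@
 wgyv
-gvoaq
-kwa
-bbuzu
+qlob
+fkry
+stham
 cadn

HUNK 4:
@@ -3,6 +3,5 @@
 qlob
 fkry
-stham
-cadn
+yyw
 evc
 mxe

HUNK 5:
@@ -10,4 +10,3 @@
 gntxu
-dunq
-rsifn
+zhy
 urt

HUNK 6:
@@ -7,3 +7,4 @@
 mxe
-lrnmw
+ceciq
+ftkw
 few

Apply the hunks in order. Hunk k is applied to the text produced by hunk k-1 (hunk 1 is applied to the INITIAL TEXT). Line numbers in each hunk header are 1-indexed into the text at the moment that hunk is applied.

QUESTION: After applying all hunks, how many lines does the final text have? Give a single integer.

Answer: 14

Derivation:
Hunk 1: at line 8 remove [squu] add [lrnmw,few,swsgd] -> 13 lines: ciw wgyv gvoaq kwa bbuzu cadn evc mxe lrnmw few swsgd urt gbf
Hunk 2: at line 9 remove [swsgd] add [gntxu,dunq,rsifn] -> 15 lines: ciw wgyv gvoaq kwa bbuzu cadn evc mxe lrnmw few gntxu dunq rsifn urt gbf
Hunk 3: at line 2 remove [gvoaq,kwa,bbuzu] add [qlob,fkry,stham] -> 15 lines: ciw wgyv qlob fkry stham cadn evc mxe lrnmw few gntxu dunq rsifn urt gbf
Hunk 4: at line 3 remove [stham,cadn] add [yyw] -> 14 lines: ciw wgyv qlob fkry yyw evc mxe lrnmw few gntxu dunq rsifn urt gbf
Hunk 5: at line 10 remove [dunq,rsifn] add [zhy] -> 13 lines: ciw wgyv qlob fkry yyw evc mxe lrnmw few gntxu zhy urt gbf
Hunk 6: at line 7 remove [lrnmw] add [ceciq,ftkw] -> 14 lines: ciw wgyv qlob fkry yyw evc mxe ceciq ftkw few gntxu zhy urt gbf
Final line count: 14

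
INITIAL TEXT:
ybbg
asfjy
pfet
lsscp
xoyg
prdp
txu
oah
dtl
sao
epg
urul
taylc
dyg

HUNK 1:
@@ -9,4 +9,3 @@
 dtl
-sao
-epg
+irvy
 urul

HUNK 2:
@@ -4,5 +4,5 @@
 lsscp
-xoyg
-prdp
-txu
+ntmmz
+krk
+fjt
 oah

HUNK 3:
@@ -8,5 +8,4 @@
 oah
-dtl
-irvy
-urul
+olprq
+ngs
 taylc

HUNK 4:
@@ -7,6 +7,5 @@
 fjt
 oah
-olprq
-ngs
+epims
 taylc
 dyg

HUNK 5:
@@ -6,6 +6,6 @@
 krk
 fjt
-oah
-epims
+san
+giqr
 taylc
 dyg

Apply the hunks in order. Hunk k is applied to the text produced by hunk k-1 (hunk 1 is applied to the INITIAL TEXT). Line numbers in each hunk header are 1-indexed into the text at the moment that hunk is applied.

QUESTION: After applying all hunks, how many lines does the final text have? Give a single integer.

Answer: 11

Derivation:
Hunk 1: at line 9 remove [sao,epg] add [irvy] -> 13 lines: ybbg asfjy pfet lsscp xoyg prdp txu oah dtl irvy urul taylc dyg
Hunk 2: at line 4 remove [xoyg,prdp,txu] add [ntmmz,krk,fjt] -> 13 lines: ybbg asfjy pfet lsscp ntmmz krk fjt oah dtl irvy urul taylc dyg
Hunk 3: at line 8 remove [dtl,irvy,urul] add [olprq,ngs] -> 12 lines: ybbg asfjy pfet lsscp ntmmz krk fjt oah olprq ngs taylc dyg
Hunk 4: at line 7 remove [olprq,ngs] add [epims] -> 11 lines: ybbg asfjy pfet lsscp ntmmz krk fjt oah epims taylc dyg
Hunk 5: at line 6 remove [oah,epims] add [san,giqr] -> 11 lines: ybbg asfjy pfet lsscp ntmmz krk fjt san giqr taylc dyg
Final line count: 11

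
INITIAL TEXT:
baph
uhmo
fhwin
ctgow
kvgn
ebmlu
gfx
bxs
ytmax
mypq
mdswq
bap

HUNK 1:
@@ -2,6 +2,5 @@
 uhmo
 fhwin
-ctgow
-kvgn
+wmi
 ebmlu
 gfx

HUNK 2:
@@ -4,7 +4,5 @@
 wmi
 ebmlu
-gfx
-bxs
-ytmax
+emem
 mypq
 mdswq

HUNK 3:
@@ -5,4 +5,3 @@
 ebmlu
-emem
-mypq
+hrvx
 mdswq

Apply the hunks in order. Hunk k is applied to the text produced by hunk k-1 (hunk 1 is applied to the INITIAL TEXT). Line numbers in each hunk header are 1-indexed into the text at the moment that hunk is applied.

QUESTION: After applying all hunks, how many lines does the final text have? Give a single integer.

Hunk 1: at line 2 remove [ctgow,kvgn] add [wmi] -> 11 lines: baph uhmo fhwin wmi ebmlu gfx bxs ytmax mypq mdswq bap
Hunk 2: at line 4 remove [gfx,bxs,ytmax] add [emem] -> 9 lines: baph uhmo fhwin wmi ebmlu emem mypq mdswq bap
Hunk 3: at line 5 remove [emem,mypq] add [hrvx] -> 8 lines: baph uhmo fhwin wmi ebmlu hrvx mdswq bap
Final line count: 8

Answer: 8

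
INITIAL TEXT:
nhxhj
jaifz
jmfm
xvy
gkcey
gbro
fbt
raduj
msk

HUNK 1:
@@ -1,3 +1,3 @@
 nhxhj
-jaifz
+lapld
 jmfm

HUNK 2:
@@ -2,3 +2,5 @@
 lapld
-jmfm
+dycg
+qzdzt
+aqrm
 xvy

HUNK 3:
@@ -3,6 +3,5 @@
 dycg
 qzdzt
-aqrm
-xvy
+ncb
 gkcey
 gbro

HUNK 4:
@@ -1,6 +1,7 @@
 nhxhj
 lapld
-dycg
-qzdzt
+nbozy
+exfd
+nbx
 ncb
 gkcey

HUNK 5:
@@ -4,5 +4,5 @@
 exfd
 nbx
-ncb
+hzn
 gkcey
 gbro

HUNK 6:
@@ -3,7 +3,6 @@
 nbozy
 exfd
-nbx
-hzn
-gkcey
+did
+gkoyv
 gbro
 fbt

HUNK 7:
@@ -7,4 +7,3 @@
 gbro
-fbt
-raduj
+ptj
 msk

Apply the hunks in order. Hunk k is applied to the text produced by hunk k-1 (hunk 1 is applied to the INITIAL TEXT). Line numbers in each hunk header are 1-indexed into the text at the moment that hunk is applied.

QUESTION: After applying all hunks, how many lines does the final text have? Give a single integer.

Answer: 9

Derivation:
Hunk 1: at line 1 remove [jaifz] add [lapld] -> 9 lines: nhxhj lapld jmfm xvy gkcey gbro fbt raduj msk
Hunk 2: at line 2 remove [jmfm] add [dycg,qzdzt,aqrm] -> 11 lines: nhxhj lapld dycg qzdzt aqrm xvy gkcey gbro fbt raduj msk
Hunk 3: at line 3 remove [aqrm,xvy] add [ncb] -> 10 lines: nhxhj lapld dycg qzdzt ncb gkcey gbro fbt raduj msk
Hunk 4: at line 1 remove [dycg,qzdzt] add [nbozy,exfd,nbx] -> 11 lines: nhxhj lapld nbozy exfd nbx ncb gkcey gbro fbt raduj msk
Hunk 5: at line 4 remove [ncb] add [hzn] -> 11 lines: nhxhj lapld nbozy exfd nbx hzn gkcey gbro fbt raduj msk
Hunk 6: at line 3 remove [nbx,hzn,gkcey] add [did,gkoyv] -> 10 lines: nhxhj lapld nbozy exfd did gkoyv gbro fbt raduj msk
Hunk 7: at line 7 remove [fbt,raduj] add [ptj] -> 9 lines: nhxhj lapld nbozy exfd did gkoyv gbro ptj msk
Final line count: 9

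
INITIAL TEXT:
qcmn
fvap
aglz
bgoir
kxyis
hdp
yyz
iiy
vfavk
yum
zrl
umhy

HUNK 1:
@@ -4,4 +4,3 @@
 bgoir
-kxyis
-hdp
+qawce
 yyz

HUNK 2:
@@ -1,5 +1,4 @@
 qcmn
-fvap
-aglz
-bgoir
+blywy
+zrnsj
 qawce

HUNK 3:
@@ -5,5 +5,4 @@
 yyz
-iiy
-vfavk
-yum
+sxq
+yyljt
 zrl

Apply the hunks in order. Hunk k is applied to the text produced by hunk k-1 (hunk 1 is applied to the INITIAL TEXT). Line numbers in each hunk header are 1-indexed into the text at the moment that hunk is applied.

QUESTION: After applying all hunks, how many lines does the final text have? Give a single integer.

Answer: 9

Derivation:
Hunk 1: at line 4 remove [kxyis,hdp] add [qawce] -> 11 lines: qcmn fvap aglz bgoir qawce yyz iiy vfavk yum zrl umhy
Hunk 2: at line 1 remove [fvap,aglz,bgoir] add [blywy,zrnsj] -> 10 lines: qcmn blywy zrnsj qawce yyz iiy vfavk yum zrl umhy
Hunk 3: at line 5 remove [iiy,vfavk,yum] add [sxq,yyljt] -> 9 lines: qcmn blywy zrnsj qawce yyz sxq yyljt zrl umhy
Final line count: 9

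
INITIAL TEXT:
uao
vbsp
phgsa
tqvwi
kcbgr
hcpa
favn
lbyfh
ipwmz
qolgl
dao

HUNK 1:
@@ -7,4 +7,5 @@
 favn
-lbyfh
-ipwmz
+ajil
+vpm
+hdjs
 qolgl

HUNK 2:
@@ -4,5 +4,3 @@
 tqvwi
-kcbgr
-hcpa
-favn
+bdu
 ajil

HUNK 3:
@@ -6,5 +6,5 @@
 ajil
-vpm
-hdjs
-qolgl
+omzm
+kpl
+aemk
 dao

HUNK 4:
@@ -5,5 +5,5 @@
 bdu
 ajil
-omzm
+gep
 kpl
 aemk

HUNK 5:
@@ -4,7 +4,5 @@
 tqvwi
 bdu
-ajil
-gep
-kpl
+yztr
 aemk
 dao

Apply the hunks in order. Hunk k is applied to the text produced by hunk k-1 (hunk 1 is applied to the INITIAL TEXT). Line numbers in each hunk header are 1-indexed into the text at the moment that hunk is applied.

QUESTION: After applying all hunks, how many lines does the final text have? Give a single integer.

Hunk 1: at line 7 remove [lbyfh,ipwmz] add [ajil,vpm,hdjs] -> 12 lines: uao vbsp phgsa tqvwi kcbgr hcpa favn ajil vpm hdjs qolgl dao
Hunk 2: at line 4 remove [kcbgr,hcpa,favn] add [bdu] -> 10 lines: uao vbsp phgsa tqvwi bdu ajil vpm hdjs qolgl dao
Hunk 3: at line 6 remove [vpm,hdjs,qolgl] add [omzm,kpl,aemk] -> 10 lines: uao vbsp phgsa tqvwi bdu ajil omzm kpl aemk dao
Hunk 4: at line 5 remove [omzm] add [gep] -> 10 lines: uao vbsp phgsa tqvwi bdu ajil gep kpl aemk dao
Hunk 5: at line 4 remove [ajil,gep,kpl] add [yztr] -> 8 lines: uao vbsp phgsa tqvwi bdu yztr aemk dao
Final line count: 8

Answer: 8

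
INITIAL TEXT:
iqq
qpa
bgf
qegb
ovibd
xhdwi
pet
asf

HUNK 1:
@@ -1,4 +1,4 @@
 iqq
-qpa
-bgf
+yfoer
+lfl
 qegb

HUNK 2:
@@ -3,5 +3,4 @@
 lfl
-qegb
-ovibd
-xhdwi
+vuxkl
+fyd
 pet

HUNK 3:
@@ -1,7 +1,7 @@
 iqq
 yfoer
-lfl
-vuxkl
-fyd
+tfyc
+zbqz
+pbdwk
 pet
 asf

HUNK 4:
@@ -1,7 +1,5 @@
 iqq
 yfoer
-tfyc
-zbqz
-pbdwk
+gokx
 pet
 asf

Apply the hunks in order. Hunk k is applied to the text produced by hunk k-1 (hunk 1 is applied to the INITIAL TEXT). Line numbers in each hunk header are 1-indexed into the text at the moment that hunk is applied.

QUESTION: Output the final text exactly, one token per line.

Answer: iqq
yfoer
gokx
pet
asf

Derivation:
Hunk 1: at line 1 remove [qpa,bgf] add [yfoer,lfl] -> 8 lines: iqq yfoer lfl qegb ovibd xhdwi pet asf
Hunk 2: at line 3 remove [qegb,ovibd,xhdwi] add [vuxkl,fyd] -> 7 lines: iqq yfoer lfl vuxkl fyd pet asf
Hunk 3: at line 1 remove [lfl,vuxkl,fyd] add [tfyc,zbqz,pbdwk] -> 7 lines: iqq yfoer tfyc zbqz pbdwk pet asf
Hunk 4: at line 1 remove [tfyc,zbqz,pbdwk] add [gokx] -> 5 lines: iqq yfoer gokx pet asf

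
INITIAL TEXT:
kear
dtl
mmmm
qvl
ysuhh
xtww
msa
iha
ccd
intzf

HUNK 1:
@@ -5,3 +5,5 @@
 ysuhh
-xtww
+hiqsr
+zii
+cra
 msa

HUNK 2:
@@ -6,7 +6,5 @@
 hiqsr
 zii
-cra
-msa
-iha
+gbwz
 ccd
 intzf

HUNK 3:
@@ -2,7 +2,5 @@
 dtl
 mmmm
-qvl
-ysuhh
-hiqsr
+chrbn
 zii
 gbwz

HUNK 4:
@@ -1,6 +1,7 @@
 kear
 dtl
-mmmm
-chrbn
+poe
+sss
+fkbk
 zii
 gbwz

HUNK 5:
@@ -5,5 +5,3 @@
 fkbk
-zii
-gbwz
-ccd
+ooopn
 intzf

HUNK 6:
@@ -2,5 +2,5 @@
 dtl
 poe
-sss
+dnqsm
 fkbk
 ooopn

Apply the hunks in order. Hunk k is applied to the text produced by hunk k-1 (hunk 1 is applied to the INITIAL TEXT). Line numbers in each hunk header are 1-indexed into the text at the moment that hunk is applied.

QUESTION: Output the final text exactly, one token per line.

Answer: kear
dtl
poe
dnqsm
fkbk
ooopn
intzf

Derivation:
Hunk 1: at line 5 remove [xtww] add [hiqsr,zii,cra] -> 12 lines: kear dtl mmmm qvl ysuhh hiqsr zii cra msa iha ccd intzf
Hunk 2: at line 6 remove [cra,msa,iha] add [gbwz] -> 10 lines: kear dtl mmmm qvl ysuhh hiqsr zii gbwz ccd intzf
Hunk 3: at line 2 remove [qvl,ysuhh,hiqsr] add [chrbn] -> 8 lines: kear dtl mmmm chrbn zii gbwz ccd intzf
Hunk 4: at line 1 remove [mmmm,chrbn] add [poe,sss,fkbk] -> 9 lines: kear dtl poe sss fkbk zii gbwz ccd intzf
Hunk 5: at line 5 remove [zii,gbwz,ccd] add [ooopn] -> 7 lines: kear dtl poe sss fkbk ooopn intzf
Hunk 6: at line 2 remove [sss] add [dnqsm] -> 7 lines: kear dtl poe dnqsm fkbk ooopn intzf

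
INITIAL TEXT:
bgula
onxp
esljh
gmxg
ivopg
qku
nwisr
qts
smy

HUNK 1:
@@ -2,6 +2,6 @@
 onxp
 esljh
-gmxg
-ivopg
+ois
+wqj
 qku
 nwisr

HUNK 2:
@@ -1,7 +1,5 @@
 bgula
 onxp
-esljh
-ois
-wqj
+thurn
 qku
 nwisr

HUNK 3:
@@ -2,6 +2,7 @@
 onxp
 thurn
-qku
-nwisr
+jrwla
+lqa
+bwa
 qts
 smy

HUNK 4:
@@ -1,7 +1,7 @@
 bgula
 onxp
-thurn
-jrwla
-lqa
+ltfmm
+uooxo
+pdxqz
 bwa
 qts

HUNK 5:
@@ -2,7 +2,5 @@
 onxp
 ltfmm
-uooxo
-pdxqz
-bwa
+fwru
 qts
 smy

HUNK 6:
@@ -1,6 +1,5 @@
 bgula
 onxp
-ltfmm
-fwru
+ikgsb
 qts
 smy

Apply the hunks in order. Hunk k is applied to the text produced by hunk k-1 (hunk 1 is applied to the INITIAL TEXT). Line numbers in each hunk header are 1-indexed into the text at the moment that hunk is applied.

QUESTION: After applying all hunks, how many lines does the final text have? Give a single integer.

Hunk 1: at line 2 remove [gmxg,ivopg] add [ois,wqj] -> 9 lines: bgula onxp esljh ois wqj qku nwisr qts smy
Hunk 2: at line 1 remove [esljh,ois,wqj] add [thurn] -> 7 lines: bgula onxp thurn qku nwisr qts smy
Hunk 3: at line 2 remove [qku,nwisr] add [jrwla,lqa,bwa] -> 8 lines: bgula onxp thurn jrwla lqa bwa qts smy
Hunk 4: at line 1 remove [thurn,jrwla,lqa] add [ltfmm,uooxo,pdxqz] -> 8 lines: bgula onxp ltfmm uooxo pdxqz bwa qts smy
Hunk 5: at line 2 remove [uooxo,pdxqz,bwa] add [fwru] -> 6 lines: bgula onxp ltfmm fwru qts smy
Hunk 6: at line 1 remove [ltfmm,fwru] add [ikgsb] -> 5 lines: bgula onxp ikgsb qts smy
Final line count: 5

Answer: 5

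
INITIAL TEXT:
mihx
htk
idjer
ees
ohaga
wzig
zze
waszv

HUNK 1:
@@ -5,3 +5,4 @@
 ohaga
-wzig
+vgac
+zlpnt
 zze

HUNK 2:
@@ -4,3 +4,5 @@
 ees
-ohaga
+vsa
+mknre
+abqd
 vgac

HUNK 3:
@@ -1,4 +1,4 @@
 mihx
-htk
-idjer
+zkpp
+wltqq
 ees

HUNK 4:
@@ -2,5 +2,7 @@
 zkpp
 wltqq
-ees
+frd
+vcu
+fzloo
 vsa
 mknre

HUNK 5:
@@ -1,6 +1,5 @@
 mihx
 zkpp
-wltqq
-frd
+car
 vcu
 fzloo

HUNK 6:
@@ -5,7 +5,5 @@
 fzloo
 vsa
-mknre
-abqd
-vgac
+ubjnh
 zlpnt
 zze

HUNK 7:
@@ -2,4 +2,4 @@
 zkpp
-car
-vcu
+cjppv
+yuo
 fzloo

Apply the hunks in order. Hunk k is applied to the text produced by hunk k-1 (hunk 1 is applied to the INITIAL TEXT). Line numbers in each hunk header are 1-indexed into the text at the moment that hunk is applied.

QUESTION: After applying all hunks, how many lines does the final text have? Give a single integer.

Answer: 10

Derivation:
Hunk 1: at line 5 remove [wzig] add [vgac,zlpnt] -> 9 lines: mihx htk idjer ees ohaga vgac zlpnt zze waszv
Hunk 2: at line 4 remove [ohaga] add [vsa,mknre,abqd] -> 11 lines: mihx htk idjer ees vsa mknre abqd vgac zlpnt zze waszv
Hunk 3: at line 1 remove [htk,idjer] add [zkpp,wltqq] -> 11 lines: mihx zkpp wltqq ees vsa mknre abqd vgac zlpnt zze waszv
Hunk 4: at line 2 remove [ees] add [frd,vcu,fzloo] -> 13 lines: mihx zkpp wltqq frd vcu fzloo vsa mknre abqd vgac zlpnt zze waszv
Hunk 5: at line 1 remove [wltqq,frd] add [car] -> 12 lines: mihx zkpp car vcu fzloo vsa mknre abqd vgac zlpnt zze waszv
Hunk 6: at line 5 remove [mknre,abqd,vgac] add [ubjnh] -> 10 lines: mihx zkpp car vcu fzloo vsa ubjnh zlpnt zze waszv
Hunk 7: at line 2 remove [car,vcu] add [cjppv,yuo] -> 10 lines: mihx zkpp cjppv yuo fzloo vsa ubjnh zlpnt zze waszv
Final line count: 10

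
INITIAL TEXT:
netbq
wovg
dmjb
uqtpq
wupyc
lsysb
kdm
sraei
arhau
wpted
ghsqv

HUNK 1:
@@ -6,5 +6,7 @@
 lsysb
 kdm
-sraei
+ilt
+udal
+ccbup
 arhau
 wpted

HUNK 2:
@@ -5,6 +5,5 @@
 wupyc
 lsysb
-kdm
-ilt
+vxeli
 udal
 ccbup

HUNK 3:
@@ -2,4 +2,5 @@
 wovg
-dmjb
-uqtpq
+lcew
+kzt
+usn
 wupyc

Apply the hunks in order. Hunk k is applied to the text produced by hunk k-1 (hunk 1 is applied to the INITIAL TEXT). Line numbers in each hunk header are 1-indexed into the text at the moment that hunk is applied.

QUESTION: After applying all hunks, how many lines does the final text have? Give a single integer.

Hunk 1: at line 6 remove [sraei] add [ilt,udal,ccbup] -> 13 lines: netbq wovg dmjb uqtpq wupyc lsysb kdm ilt udal ccbup arhau wpted ghsqv
Hunk 2: at line 5 remove [kdm,ilt] add [vxeli] -> 12 lines: netbq wovg dmjb uqtpq wupyc lsysb vxeli udal ccbup arhau wpted ghsqv
Hunk 3: at line 2 remove [dmjb,uqtpq] add [lcew,kzt,usn] -> 13 lines: netbq wovg lcew kzt usn wupyc lsysb vxeli udal ccbup arhau wpted ghsqv
Final line count: 13

Answer: 13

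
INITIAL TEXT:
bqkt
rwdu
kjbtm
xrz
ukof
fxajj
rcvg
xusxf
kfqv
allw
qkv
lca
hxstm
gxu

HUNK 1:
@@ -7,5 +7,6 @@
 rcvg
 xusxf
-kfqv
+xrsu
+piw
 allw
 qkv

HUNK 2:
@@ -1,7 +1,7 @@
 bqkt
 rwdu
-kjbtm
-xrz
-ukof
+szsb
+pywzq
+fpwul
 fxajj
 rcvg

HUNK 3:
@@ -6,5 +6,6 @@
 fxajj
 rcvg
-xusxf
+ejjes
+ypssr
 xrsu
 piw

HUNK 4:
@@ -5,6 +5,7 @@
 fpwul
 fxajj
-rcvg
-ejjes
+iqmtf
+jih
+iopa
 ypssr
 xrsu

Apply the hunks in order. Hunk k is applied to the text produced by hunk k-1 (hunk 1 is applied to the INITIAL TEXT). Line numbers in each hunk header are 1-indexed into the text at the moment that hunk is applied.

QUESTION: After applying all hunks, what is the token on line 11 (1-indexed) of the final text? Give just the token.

Answer: xrsu

Derivation:
Hunk 1: at line 7 remove [kfqv] add [xrsu,piw] -> 15 lines: bqkt rwdu kjbtm xrz ukof fxajj rcvg xusxf xrsu piw allw qkv lca hxstm gxu
Hunk 2: at line 1 remove [kjbtm,xrz,ukof] add [szsb,pywzq,fpwul] -> 15 lines: bqkt rwdu szsb pywzq fpwul fxajj rcvg xusxf xrsu piw allw qkv lca hxstm gxu
Hunk 3: at line 6 remove [xusxf] add [ejjes,ypssr] -> 16 lines: bqkt rwdu szsb pywzq fpwul fxajj rcvg ejjes ypssr xrsu piw allw qkv lca hxstm gxu
Hunk 4: at line 5 remove [rcvg,ejjes] add [iqmtf,jih,iopa] -> 17 lines: bqkt rwdu szsb pywzq fpwul fxajj iqmtf jih iopa ypssr xrsu piw allw qkv lca hxstm gxu
Final line 11: xrsu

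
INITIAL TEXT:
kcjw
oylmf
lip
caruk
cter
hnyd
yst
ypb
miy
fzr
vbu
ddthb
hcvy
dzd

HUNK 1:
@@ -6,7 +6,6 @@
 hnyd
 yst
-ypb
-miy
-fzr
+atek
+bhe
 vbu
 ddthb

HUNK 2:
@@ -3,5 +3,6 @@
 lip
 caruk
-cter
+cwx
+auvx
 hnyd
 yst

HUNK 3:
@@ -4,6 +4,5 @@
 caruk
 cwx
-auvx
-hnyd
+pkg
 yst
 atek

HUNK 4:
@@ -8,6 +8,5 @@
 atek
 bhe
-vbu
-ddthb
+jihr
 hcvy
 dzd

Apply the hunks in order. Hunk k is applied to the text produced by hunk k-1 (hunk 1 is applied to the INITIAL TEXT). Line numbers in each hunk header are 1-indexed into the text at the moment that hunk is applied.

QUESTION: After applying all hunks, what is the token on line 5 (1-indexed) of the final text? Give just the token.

Answer: cwx

Derivation:
Hunk 1: at line 6 remove [ypb,miy,fzr] add [atek,bhe] -> 13 lines: kcjw oylmf lip caruk cter hnyd yst atek bhe vbu ddthb hcvy dzd
Hunk 2: at line 3 remove [cter] add [cwx,auvx] -> 14 lines: kcjw oylmf lip caruk cwx auvx hnyd yst atek bhe vbu ddthb hcvy dzd
Hunk 3: at line 4 remove [auvx,hnyd] add [pkg] -> 13 lines: kcjw oylmf lip caruk cwx pkg yst atek bhe vbu ddthb hcvy dzd
Hunk 4: at line 8 remove [vbu,ddthb] add [jihr] -> 12 lines: kcjw oylmf lip caruk cwx pkg yst atek bhe jihr hcvy dzd
Final line 5: cwx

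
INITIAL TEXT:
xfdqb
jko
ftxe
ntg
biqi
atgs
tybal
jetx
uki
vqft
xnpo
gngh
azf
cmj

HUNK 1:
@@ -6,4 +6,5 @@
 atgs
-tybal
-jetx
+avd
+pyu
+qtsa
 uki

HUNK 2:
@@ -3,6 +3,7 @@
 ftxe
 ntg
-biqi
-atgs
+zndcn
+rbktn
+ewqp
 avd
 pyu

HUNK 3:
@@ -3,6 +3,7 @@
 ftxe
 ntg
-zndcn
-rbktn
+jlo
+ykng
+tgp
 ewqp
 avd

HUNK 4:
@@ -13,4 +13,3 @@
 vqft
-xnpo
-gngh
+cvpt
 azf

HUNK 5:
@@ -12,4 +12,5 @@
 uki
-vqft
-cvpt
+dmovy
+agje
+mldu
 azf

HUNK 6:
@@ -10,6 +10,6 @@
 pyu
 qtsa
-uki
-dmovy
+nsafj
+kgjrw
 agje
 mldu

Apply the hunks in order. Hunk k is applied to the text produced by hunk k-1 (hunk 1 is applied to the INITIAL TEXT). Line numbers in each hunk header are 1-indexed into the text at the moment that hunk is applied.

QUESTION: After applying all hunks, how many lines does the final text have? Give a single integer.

Answer: 17

Derivation:
Hunk 1: at line 6 remove [tybal,jetx] add [avd,pyu,qtsa] -> 15 lines: xfdqb jko ftxe ntg biqi atgs avd pyu qtsa uki vqft xnpo gngh azf cmj
Hunk 2: at line 3 remove [biqi,atgs] add [zndcn,rbktn,ewqp] -> 16 lines: xfdqb jko ftxe ntg zndcn rbktn ewqp avd pyu qtsa uki vqft xnpo gngh azf cmj
Hunk 3: at line 3 remove [zndcn,rbktn] add [jlo,ykng,tgp] -> 17 lines: xfdqb jko ftxe ntg jlo ykng tgp ewqp avd pyu qtsa uki vqft xnpo gngh azf cmj
Hunk 4: at line 13 remove [xnpo,gngh] add [cvpt] -> 16 lines: xfdqb jko ftxe ntg jlo ykng tgp ewqp avd pyu qtsa uki vqft cvpt azf cmj
Hunk 5: at line 12 remove [vqft,cvpt] add [dmovy,agje,mldu] -> 17 lines: xfdqb jko ftxe ntg jlo ykng tgp ewqp avd pyu qtsa uki dmovy agje mldu azf cmj
Hunk 6: at line 10 remove [uki,dmovy] add [nsafj,kgjrw] -> 17 lines: xfdqb jko ftxe ntg jlo ykng tgp ewqp avd pyu qtsa nsafj kgjrw agje mldu azf cmj
Final line count: 17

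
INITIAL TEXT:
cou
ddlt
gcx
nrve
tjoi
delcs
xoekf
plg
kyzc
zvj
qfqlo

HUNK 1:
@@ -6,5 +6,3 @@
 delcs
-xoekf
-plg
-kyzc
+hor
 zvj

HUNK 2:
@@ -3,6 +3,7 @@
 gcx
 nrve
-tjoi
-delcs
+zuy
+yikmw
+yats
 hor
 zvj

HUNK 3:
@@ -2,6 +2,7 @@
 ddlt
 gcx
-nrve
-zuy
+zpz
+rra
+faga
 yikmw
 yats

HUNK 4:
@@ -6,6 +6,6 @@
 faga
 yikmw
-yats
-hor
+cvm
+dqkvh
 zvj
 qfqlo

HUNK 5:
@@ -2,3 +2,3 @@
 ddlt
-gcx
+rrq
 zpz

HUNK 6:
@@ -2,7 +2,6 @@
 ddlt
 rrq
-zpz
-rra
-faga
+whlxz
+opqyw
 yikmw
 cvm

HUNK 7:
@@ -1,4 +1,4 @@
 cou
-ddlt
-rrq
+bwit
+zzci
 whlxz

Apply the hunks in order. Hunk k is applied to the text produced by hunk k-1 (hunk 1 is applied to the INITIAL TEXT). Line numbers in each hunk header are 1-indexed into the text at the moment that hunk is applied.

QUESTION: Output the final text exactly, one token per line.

Hunk 1: at line 6 remove [xoekf,plg,kyzc] add [hor] -> 9 lines: cou ddlt gcx nrve tjoi delcs hor zvj qfqlo
Hunk 2: at line 3 remove [tjoi,delcs] add [zuy,yikmw,yats] -> 10 lines: cou ddlt gcx nrve zuy yikmw yats hor zvj qfqlo
Hunk 3: at line 2 remove [nrve,zuy] add [zpz,rra,faga] -> 11 lines: cou ddlt gcx zpz rra faga yikmw yats hor zvj qfqlo
Hunk 4: at line 6 remove [yats,hor] add [cvm,dqkvh] -> 11 lines: cou ddlt gcx zpz rra faga yikmw cvm dqkvh zvj qfqlo
Hunk 5: at line 2 remove [gcx] add [rrq] -> 11 lines: cou ddlt rrq zpz rra faga yikmw cvm dqkvh zvj qfqlo
Hunk 6: at line 2 remove [zpz,rra,faga] add [whlxz,opqyw] -> 10 lines: cou ddlt rrq whlxz opqyw yikmw cvm dqkvh zvj qfqlo
Hunk 7: at line 1 remove [ddlt,rrq] add [bwit,zzci] -> 10 lines: cou bwit zzci whlxz opqyw yikmw cvm dqkvh zvj qfqlo

Answer: cou
bwit
zzci
whlxz
opqyw
yikmw
cvm
dqkvh
zvj
qfqlo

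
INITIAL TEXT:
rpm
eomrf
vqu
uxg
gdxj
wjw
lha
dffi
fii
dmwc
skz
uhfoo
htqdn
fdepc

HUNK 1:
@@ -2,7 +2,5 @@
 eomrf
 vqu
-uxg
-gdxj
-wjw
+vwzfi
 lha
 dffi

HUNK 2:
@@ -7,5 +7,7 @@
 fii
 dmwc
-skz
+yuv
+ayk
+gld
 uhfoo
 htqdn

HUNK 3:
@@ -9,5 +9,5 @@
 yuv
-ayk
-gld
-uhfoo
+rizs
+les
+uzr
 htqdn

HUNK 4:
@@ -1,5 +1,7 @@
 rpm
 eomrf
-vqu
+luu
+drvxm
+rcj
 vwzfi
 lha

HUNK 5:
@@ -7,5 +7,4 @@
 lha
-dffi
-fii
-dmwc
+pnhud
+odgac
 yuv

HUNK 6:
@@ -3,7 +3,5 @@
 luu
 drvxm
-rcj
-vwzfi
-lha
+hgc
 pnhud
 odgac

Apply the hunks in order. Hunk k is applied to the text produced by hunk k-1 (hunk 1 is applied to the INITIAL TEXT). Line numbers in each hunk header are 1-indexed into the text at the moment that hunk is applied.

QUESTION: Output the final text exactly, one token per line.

Hunk 1: at line 2 remove [uxg,gdxj,wjw] add [vwzfi] -> 12 lines: rpm eomrf vqu vwzfi lha dffi fii dmwc skz uhfoo htqdn fdepc
Hunk 2: at line 7 remove [skz] add [yuv,ayk,gld] -> 14 lines: rpm eomrf vqu vwzfi lha dffi fii dmwc yuv ayk gld uhfoo htqdn fdepc
Hunk 3: at line 9 remove [ayk,gld,uhfoo] add [rizs,les,uzr] -> 14 lines: rpm eomrf vqu vwzfi lha dffi fii dmwc yuv rizs les uzr htqdn fdepc
Hunk 4: at line 1 remove [vqu] add [luu,drvxm,rcj] -> 16 lines: rpm eomrf luu drvxm rcj vwzfi lha dffi fii dmwc yuv rizs les uzr htqdn fdepc
Hunk 5: at line 7 remove [dffi,fii,dmwc] add [pnhud,odgac] -> 15 lines: rpm eomrf luu drvxm rcj vwzfi lha pnhud odgac yuv rizs les uzr htqdn fdepc
Hunk 6: at line 3 remove [rcj,vwzfi,lha] add [hgc] -> 13 lines: rpm eomrf luu drvxm hgc pnhud odgac yuv rizs les uzr htqdn fdepc

Answer: rpm
eomrf
luu
drvxm
hgc
pnhud
odgac
yuv
rizs
les
uzr
htqdn
fdepc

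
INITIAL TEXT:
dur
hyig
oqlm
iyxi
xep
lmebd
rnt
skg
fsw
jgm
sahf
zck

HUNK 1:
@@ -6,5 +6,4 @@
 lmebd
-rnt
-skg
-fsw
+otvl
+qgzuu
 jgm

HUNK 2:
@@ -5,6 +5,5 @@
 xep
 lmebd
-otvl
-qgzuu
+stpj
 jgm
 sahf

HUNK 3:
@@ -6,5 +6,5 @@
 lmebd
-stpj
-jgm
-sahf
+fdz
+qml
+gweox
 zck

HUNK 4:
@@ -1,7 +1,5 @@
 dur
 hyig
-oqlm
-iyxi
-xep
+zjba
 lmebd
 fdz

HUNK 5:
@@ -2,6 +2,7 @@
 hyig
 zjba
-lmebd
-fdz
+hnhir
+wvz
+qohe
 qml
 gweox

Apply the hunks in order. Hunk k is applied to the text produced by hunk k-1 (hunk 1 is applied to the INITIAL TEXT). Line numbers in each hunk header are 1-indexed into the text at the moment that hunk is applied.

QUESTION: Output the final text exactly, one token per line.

Answer: dur
hyig
zjba
hnhir
wvz
qohe
qml
gweox
zck

Derivation:
Hunk 1: at line 6 remove [rnt,skg,fsw] add [otvl,qgzuu] -> 11 lines: dur hyig oqlm iyxi xep lmebd otvl qgzuu jgm sahf zck
Hunk 2: at line 5 remove [otvl,qgzuu] add [stpj] -> 10 lines: dur hyig oqlm iyxi xep lmebd stpj jgm sahf zck
Hunk 3: at line 6 remove [stpj,jgm,sahf] add [fdz,qml,gweox] -> 10 lines: dur hyig oqlm iyxi xep lmebd fdz qml gweox zck
Hunk 4: at line 1 remove [oqlm,iyxi,xep] add [zjba] -> 8 lines: dur hyig zjba lmebd fdz qml gweox zck
Hunk 5: at line 2 remove [lmebd,fdz] add [hnhir,wvz,qohe] -> 9 lines: dur hyig zjba hnhir wvz qohe qml gweox zck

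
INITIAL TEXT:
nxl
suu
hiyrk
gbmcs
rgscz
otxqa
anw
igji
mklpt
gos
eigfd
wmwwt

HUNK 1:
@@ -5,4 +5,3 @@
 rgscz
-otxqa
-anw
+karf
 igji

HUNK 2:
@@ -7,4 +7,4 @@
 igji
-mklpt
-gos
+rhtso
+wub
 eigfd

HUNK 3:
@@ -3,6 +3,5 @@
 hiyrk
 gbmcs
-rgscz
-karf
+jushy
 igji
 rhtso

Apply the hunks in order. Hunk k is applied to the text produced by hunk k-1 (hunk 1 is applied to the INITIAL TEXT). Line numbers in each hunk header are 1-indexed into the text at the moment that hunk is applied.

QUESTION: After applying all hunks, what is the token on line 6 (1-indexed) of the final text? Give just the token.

Hunk 1: at line 5 remove [otxqa,anw] add [karf] -> 11 lines: nxl suu hiyrk gbmcs rgscz karf igji mklpt gos eigfd wmwwt
Hunk 2: at line 7 remove [mklpt,gos] add [rhtso,wub] -> 11 lines: nxl suu hiyrk gbmcs rgscz karf igji rhtso wub eigfd wmwwt
Hunk 3: at line 3 remove [rgscz,karf] add [jushy] -> 10 lines: nxl suu hiyrk gbmcs jushy igji rhtso wub eigfd wmwwt
Final line 6: igji

Answer: igji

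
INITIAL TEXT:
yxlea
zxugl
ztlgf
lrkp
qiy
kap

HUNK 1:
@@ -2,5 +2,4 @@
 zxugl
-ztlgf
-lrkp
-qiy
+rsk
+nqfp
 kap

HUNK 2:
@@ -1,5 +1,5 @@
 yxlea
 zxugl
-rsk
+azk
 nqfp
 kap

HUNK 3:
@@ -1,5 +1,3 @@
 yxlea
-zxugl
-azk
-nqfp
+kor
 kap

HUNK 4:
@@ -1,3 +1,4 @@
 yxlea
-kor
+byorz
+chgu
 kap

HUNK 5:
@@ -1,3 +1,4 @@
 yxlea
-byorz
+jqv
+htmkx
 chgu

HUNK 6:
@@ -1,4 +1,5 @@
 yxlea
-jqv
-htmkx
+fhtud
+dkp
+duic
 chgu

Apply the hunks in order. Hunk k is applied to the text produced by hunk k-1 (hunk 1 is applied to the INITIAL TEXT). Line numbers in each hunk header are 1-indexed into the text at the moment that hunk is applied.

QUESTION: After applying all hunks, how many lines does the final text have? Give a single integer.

Hunk 1: at line 2 remove [ztlgf,lrkp,qiy] add [rsk,nqfp] -> 5 lines: yxlea zxugl rsk nqfp kap
Hunk 2: at line 1 remove [rsk] add [azk] -> 5 lines: yxlea zxugl azk nqfp kap
Hunk 3: at line 1 remove [zxugl,azk,nqfp] add [kor] -> 3 lines: yxlea kor kap
Hunk 4: at line 1 remove [kor] add [byorz,chgu] -> 4 lines: yxlea byorz chgu kap
Hunk 5: at line 1 remove [byorz] add [jqv,htmkx] -> 5 lines: yxlea jqv htmkx chgu kap
Hunk 6: at line 1 remove [jqv,htmkx] add [fhtud,dkp,duic] -> 6 lines: yxlea fhtud dkp duic chgu kap
Final line count: 6

Answer: 6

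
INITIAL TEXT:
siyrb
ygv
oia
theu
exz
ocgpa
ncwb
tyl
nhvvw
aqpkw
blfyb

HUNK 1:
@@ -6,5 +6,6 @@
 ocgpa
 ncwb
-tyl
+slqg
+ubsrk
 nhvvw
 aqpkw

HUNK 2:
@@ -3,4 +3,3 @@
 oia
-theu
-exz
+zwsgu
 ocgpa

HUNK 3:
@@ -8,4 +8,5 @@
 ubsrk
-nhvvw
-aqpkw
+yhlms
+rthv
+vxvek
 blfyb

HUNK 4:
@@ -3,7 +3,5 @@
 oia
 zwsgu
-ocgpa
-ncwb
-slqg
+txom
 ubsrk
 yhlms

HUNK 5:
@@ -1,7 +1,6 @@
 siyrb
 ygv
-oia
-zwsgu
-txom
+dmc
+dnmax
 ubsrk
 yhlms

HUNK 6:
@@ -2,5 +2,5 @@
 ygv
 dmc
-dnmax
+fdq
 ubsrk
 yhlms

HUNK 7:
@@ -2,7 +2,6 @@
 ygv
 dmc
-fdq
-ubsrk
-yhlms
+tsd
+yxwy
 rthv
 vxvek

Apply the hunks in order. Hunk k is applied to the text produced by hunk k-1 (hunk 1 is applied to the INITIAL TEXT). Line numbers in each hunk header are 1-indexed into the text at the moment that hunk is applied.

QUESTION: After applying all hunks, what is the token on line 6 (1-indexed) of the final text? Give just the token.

Answer: rthv

Derivation:
Hunk 1: at line 6 remove [tyl] add [slqg,ubsrk] -> 12 lines: siyrb ygv oia theu exz ocgpa ncwb slqg ubsrk nhvvw aqpkw blfyb
Hunk 2: at line 3 remove [theu,exz] add [zwsgu] -> 11 lines: siyrb ygv oia zwsgu ocgpa ncwb slqg ubsrk nhvvw aqpkw blfyb
Hunk 3: at line 8 remove [nhvvw,aqpkw] add [yhlms,rthv,vxvek] -> 12 lines: siyrb ygv oia zwsgu ocgpa ncwb slqg ubsrk yhlms rthv vxvek blfyb
Hunk 4: at line 3 remove [ocgpa,ncwb,slqg] add [txom] -> 10 lines: siyrb ygv oia zwsgu txom ubsrk yhlms rthv vxvek blfyb
Hunk 5: at line 1 remove [oia,zwsgu,txom] add [dmc,dnmax] -> 9 lines: siyrb ygv dmc dnmax ubsrk yhlms rthv vxvek blfyb
Hunk 6: at line 2 remove [dnmax] add [fdq] -> 9 lines: siyrb ygv dmc fdq ubsrk yhlms rthv vxvek blfyb
Hunk 7: at line 2 remove [fdq,ubsrk,yhlms] add [tsd,yxwy] -> 8 lines: siyrb ygv dmc tsd yxwy rthv vxvek blfyb
Final line 6: rthv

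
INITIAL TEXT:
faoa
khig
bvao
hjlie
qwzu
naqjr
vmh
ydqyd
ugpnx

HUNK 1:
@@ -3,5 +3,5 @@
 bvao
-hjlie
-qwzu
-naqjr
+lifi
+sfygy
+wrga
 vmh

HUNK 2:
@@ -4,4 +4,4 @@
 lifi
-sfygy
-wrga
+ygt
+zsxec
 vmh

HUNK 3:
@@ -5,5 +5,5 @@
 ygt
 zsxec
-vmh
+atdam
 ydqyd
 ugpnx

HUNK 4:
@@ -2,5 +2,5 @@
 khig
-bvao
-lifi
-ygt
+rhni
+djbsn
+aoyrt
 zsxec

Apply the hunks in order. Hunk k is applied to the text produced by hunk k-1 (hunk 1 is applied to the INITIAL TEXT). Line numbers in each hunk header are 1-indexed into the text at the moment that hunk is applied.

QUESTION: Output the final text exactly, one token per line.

Answer: faoa
khig
rhni
djbsn
aoyrt
zsxec
atdam
ydqyd
ugpnx

Derivation:
Hunk 1: at line 3 remove [hjlie,qwzu,naqjr] add [lifi,sfygy,wrga] -> 9 lines: faoa khig bvao lifi sfygy wrga vmh ydqyd ugpnx
Hunk 2: at line 4 remove [sfygy,wrga] add [ygt,zsxec] -> 9 lines: faoa khig bvao lifi ygt zsxec vmh ydqyd ugpnx
Hunk 3: at line 5 remove [vmh] add [atdam] -> 9 lines: faoa khig bvao lifi ygt zsxec atdam ydqyd ugpnx
Hunk 4: at line 2 remove [bvao,lifi,ygt] add [rhni,djbsn,aoyrt] -> 9 lines: faoa khig rhni djbsn aoyrt zsxec atdam ydqyd ugpnx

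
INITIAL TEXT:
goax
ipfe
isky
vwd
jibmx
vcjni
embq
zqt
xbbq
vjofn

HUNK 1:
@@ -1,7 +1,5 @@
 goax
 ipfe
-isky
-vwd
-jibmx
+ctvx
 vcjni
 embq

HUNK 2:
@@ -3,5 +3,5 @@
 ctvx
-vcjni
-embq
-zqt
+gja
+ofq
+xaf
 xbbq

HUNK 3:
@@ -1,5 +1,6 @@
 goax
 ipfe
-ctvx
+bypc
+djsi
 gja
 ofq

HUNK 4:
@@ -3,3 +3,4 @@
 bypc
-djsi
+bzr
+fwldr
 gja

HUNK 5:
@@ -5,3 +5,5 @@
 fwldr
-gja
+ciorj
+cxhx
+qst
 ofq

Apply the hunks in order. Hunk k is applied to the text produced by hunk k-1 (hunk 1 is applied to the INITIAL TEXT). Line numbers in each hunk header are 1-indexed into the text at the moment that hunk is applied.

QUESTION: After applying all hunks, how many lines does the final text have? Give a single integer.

Answer: 12

Derivation:
Hunk 1: at line 1 remove [isky,vwd,jibmx] add [ctvx] -> 8 lines: goax ipfe ctvx vcjni embq zqt xbbq vjofn
Hunk 2: at line 3 remove [vcjni,embq,zqt] add [gja,ofq,xaf] -> 8 lines: goax ipfe ctvx gja ofq xaf xbbq vjofn
Hunk 3: at line 1 remove [ctvx] add [bypc,djsi] -> 9 lines: goax ipfe bypc djsi gja ofq xaf xbbq vjofn
Hunk 4: at line 3 remove [djsi] add [bzr,fwldr] -> 10 lines: goax ipfe bypc bzr fwldr gja ofq xaf xbbq vjofn
Hunk 5: at line 5 remove [gja] add [ciorj,cxhx,qst] -> 12 lines: goax ipfe bypc bzr fwldr ciorj cxhx qst ofq xaf xbbq vjofn
Final line count: 12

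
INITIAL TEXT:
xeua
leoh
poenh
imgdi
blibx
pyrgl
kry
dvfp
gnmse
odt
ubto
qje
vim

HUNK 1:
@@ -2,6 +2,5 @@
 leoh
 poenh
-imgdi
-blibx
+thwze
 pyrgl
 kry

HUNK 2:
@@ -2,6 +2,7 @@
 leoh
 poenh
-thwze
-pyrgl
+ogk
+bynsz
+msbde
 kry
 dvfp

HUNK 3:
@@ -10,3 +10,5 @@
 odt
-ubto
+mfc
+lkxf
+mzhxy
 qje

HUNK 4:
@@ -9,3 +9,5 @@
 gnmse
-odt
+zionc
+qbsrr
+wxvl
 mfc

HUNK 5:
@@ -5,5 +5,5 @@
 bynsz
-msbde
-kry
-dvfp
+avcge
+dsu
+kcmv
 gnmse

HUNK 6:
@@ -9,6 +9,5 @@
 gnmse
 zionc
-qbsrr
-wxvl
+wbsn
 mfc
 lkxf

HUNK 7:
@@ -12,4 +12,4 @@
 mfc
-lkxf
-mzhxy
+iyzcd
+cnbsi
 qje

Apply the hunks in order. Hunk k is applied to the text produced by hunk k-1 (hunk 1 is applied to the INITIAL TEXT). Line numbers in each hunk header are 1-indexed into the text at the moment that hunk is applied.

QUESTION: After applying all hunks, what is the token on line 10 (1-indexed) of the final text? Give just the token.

Hunk 1: at line 2 remove [imgdi,blibx] add [thwze] -> 12 lines: xeua leoh poenh thwze pyrgl kry dvfp gnmse odt ubto qje vim
Hunk 2: at line 2 remove [thwze,pyrgl] add [ogk,bynsz,msbde] -> 13 lines: xeua leoh poenh ogk bynsz msbde kry dvfp gnmse odt ubto qje vim
Hunk 3: at line 10 remove [ubto] add [mfc,lkxf,mzhxy] -> 15 lines: xeua leoh poenh ogk bynsz msbde kry dvfp gnmse odt mfc lkxf mzhxy qje vim
Hunk 4: at line 9 remove [odt] add [zionc,qbsrr,wxvl] -> 17 lines: xeua leoh poenh ogk bynsz msbde kry dvfp gnmse zionc qbsrr wxvl mfc lkxf mzhxy qje vim
Hunk 5: at line 5 remove [msbde,kry,dvfp] add [avcge,dsu,kcmv] -> 17 lines: xeua leoh poenh ogk bynsz avcge dsu kcmv gnmse zionc qbsrr wxvl mfc lkxf mzhxy qje vim
Hunk 6: at line 9 remove [qbsrr,wxvl] add [wbsn] -> 16 lines: xeua leoh poenh ogk bynsz avcge dsu kcmv gnmse zionc wbsn mfc lkxf mzhxy qje vim
Hunk 7: at line 12 remove [lkxf,mzhxy] add [iyzcd,cnbsi] -> 16 lines: xeua leoh poenh ogk bynsz avcge dsu kcmv gnmse zionc wbsn mfc iyzcd cnbsi qje vim
Final line 10: zionc

Answer: zionc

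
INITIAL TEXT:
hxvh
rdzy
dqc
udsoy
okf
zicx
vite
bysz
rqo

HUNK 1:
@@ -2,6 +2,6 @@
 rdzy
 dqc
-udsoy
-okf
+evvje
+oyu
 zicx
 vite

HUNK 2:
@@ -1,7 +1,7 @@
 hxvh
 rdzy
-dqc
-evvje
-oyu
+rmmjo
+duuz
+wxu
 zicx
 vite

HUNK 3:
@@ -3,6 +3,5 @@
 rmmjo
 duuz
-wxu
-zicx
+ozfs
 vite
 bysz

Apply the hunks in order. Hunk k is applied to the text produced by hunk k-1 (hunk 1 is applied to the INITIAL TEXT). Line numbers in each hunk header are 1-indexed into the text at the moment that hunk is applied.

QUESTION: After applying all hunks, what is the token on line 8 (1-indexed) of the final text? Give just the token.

Answer: rqo

Derivation:
Hunk 1: at line 2 remove [udsoy,okf] add [evvje,oyu] -> 9 lines: hxvh rdzy dqc evvje oyu zicx vite bysz rqo
Hunk 2: at line 1 remove [dqc,evvje,oyu] add [rmmjo,duuz,wxu] -> 9 lines: hxvh rdzy rmmjo duuz wxu zicx vite bysz rqo
Hunk 3: at line 3 remove [wxu,zicx] add [ozfs] -> 8 lines: hxvh rdzy rmmjo duuz ozfs vite bysz rqo
Final line 8: rqo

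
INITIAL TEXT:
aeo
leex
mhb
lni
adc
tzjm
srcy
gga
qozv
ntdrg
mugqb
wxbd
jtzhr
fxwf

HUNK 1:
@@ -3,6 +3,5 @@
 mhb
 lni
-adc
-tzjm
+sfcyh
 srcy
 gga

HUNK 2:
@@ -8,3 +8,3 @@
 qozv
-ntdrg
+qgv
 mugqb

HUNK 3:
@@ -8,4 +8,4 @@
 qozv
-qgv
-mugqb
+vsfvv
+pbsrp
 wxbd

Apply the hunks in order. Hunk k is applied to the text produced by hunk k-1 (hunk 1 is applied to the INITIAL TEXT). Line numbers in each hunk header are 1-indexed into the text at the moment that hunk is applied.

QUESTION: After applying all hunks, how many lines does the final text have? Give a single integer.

Hunk 1: at line 3 remove [adc,tzjm] add [sfcyh] -> 13 lines: aeo leex mhb lni sfcyh srcy gga qozv ntdrg mugqb wxbd jtzhr fxwf
Hunk 2: at line 8 remove [ntdrg] add [qgv] -> 13 lines: aeo leex mhb lni sfcyh srcy gga qozv qgv mugqb wxbd jtzhr fxwf
Hunk 3: at line 8 remove [qgv,mugqb] add [vsfvv,pbsrp] -> 13 lines: aeo leex mhb lni sfcyh srcy gga qozv vsfvv pbsrp wxbd jtzhr fxwf
Final line count: 13

Answer: 13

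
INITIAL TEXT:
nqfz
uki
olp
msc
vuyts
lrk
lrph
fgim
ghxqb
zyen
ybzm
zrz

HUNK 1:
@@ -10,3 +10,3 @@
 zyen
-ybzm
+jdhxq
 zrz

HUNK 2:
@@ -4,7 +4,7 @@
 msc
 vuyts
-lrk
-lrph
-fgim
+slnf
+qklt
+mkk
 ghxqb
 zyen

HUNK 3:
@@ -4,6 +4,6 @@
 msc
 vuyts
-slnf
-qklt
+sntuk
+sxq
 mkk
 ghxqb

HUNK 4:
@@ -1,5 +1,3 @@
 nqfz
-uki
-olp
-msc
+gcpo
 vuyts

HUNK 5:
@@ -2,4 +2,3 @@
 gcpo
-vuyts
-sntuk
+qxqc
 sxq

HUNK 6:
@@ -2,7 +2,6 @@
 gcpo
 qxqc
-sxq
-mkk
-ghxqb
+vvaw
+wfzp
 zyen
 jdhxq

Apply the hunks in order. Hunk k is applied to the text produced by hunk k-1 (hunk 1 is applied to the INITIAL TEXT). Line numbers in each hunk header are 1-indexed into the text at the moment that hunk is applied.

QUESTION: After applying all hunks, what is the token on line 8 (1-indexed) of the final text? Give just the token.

Hunk 1: at line 10 remove [ybzm] add [jdhxq] -> 12 lines: nqfz uki olp msc vuyts lrk lrph fgim ghxqb zyen jdhxq zrz
Hunk 2: at line 4 remove [lrk,lrph,fgim] add [slnf,qklt,mkk] -> 12 lines: nqfz uki olp msc vuyts slnf qklt mkk ghxqb zyen jdhxq zrz
Hunk 3: at line 4 remove [slnf,qklt] add [sntuk,sxq] -> 12 lines: nqfz uki olp msc vuyts sntuk sxq mkk ghxqb zyen jdhxq zrz
Hunk 4: at line 1 remove [uki,olp,msc] add [gcpo] -> 10 lines: nqfz gcpo vuyts sntuk sxq mkk ghxqb zyen jdhxq zrz
Hunk 5: at line 2 remove [vuyts,sntuk] add [qxqc] -> 9 lines: nqfz gcpo qxqc sxq mkk ghxqb zyen jdhxq zrz
Hunk 6: at line 2 remove [sxq,mkk,ghxqb] add [vvaw,wfzp] -> 8 lines: nqfz gcpo qxqc vvaw wfzp zyen jdhxq zrz
Final line 8: zrz

Answer: zrz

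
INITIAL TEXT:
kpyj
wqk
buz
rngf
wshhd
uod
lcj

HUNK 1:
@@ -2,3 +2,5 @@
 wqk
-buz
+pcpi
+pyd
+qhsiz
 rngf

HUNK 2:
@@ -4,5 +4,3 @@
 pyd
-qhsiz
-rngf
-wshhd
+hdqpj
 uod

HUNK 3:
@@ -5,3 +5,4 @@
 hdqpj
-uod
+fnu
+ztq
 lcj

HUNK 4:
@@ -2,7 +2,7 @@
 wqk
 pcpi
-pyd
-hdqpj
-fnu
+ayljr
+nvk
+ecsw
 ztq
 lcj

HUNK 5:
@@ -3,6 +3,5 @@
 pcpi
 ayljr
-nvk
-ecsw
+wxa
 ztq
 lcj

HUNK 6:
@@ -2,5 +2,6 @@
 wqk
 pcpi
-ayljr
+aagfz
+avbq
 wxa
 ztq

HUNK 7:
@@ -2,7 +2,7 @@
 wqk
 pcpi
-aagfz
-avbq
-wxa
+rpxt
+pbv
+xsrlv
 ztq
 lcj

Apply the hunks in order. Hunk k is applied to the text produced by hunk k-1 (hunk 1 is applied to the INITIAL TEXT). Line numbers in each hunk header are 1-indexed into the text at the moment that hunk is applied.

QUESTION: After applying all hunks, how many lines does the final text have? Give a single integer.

Hunk 1: at line 2 remove [buz] add [pcpi,pyd,qhsiz] -> 9 lines: kpyj wqk pcpi pyd qhsiz rngf wshhd uod lcj
Hunk 2: at line 4 remove [qhsiz,rngf,wshhd] add [hdqpj] -> 7 lines: kpyj wqk pcpi pyd hdqpj uod lcj
Hunk 3: at line 5 remove [uod] add [fnu,ztq] -> 8 lines: kpyj wqk pcpi pyd hdqpj fnu ztq lcj
Hunk 4: at line 2 remove [pyd,hdqpj,fnu] add [ayljr,nvk,ecsw] -> 8 lines: kpyj wqk pcpi ayljr nvk ecsw ztq lcj
Hunk 5: at line 3 remove [nvk,ecsw] add [wxa] -> 7 lines: kpyj wqk pcpi ayljr wxa ztq lcj
Hunk 6: at line 2 remove [ayljr] add [aagfz,avbq] -> 8 lines: kpyj wqk pcpi aagfz avbq wxa ztq lcj
Hunk 7: at line 2 remove [aagfz,avbq,wxa] add [rpxt,pbv,xsrlv] -> 8 lines: kpyj wqk pcpi rpxt pbv xsrlv ztq lcj
Final line count: 8

Answer: 8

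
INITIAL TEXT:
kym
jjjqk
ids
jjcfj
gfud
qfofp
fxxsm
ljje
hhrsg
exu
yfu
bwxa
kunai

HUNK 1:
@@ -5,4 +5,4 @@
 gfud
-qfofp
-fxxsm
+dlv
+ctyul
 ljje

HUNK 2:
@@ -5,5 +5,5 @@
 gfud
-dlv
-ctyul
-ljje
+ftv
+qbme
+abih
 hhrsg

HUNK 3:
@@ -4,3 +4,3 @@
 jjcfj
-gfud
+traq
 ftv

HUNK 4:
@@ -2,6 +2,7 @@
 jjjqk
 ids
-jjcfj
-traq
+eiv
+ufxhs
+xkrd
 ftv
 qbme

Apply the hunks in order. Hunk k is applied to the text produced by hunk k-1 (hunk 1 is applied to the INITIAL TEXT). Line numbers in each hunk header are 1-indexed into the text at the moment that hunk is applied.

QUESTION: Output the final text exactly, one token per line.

Hunk 1: at line 5 remove [qfofp,fxxsm] add [dlv,ctyul] -> 13 lines: kym jjjqk ids jjcfj gfud dlv ctyul ljje hhrsg exu yfu bwxa kunai
Hunk 2: at line 5 remove [dlv,ctyul,ljje] add [ftv,qbme,abih] -> 13 lines: kym jjjqk ids jjcfj gfud ftv qbme abih hhrsg exu yfu bwxa kunai
Hunk 3: at line 4 remove [gfud] add [traq] -> 13 lines: kym jjjqk ids jjcfj traq ftv qbme abih hhrsg exu yfu bwxa kunai
Hunk 4: at line 2 remove [jjcfj,traq] add [eiv,ufxhs,xkrd] -> 14 lines: kym jjjqk ids eiv ufxhs xkrd ftv qbme abih hhrsg exu yfu bwxa kunai

Answer: kym
jjjqk
ids
eiv
ufxhs
xkrd
ftv
qbme
abih
hhrsg
exu
yfu
bwxa
kunai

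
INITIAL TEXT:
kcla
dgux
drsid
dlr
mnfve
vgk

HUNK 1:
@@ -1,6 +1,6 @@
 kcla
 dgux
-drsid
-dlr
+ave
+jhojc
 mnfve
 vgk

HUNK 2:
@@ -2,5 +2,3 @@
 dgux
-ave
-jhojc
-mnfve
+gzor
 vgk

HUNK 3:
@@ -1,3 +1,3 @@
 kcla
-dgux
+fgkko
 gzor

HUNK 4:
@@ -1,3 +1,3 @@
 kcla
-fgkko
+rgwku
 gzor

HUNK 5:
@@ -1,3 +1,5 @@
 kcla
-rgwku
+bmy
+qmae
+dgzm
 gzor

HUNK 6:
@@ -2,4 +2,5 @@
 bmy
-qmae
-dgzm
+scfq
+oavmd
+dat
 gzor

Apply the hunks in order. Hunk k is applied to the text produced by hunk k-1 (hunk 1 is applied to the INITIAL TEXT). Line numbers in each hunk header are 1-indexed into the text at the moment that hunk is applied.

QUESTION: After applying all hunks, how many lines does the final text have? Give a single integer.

Answer: 7

Derivation:
Hunk 1: at line 1 remove [drsid,dlr] add [ave,jhojc] -> 6 lines: kcla dgux ave jhojc mnfve vgk
Hunk 2: at line 2 remove [ave,jhojc,mnfve] add [gzor] -> 4 lines: kcla dgux gzor vgk
Hunk 3: at line 1 remove [dgux] add [fgkko] -> 4 lines: kcla fgkko gzor vgk
Hunk 4: at line 1 remove [fgkko] add [rgwku] -> 4 lines: kcla rgwku gzor vgk
Hunk 5: at line 1 remove [rgwku] add [bmy,qmae,dgzm] -> 6 lines: kcla bmy qmae dgzm gzor vgk
Hunk 6: at line 2 remove [qmae,dgzm] add [scfq,oavmd,dat] -> 7 lines: kcla bmy scfq oavmd dat gzor vgk
Final line count: 7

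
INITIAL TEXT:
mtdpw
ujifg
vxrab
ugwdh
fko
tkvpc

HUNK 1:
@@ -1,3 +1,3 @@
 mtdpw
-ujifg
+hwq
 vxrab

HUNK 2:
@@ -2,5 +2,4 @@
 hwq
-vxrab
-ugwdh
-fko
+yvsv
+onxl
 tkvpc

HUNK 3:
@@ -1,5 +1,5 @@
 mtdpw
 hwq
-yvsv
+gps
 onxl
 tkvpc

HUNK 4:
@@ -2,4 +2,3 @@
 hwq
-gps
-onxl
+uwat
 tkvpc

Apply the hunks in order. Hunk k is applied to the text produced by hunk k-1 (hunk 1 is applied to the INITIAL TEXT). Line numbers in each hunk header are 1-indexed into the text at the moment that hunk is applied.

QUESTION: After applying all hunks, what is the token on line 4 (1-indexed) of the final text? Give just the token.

Hunk 1: at line 1 remove [ujifg] add [hwq] -> 6 lines: mtdpw hwq vxrab ugwdh fko tkvpc
Hunk 2: at line 2 remove [vxrab,ugwdh,fko] add [yvsv,onxl] -> 5 lines: mtdpw hwq yvsv onxl tkvpc
Hunk 3: at line 1 remove [yvsv] add [gps] -> 5 lines: mtdpw hwq gps onxl tkvpc
Hunk 4: at line 2 remove [gps,onxl] add [uwat] -> 4 lines: mtdpw hwq uwat tkvpc
Final line 4: tkvpc

Answer: tkvpc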